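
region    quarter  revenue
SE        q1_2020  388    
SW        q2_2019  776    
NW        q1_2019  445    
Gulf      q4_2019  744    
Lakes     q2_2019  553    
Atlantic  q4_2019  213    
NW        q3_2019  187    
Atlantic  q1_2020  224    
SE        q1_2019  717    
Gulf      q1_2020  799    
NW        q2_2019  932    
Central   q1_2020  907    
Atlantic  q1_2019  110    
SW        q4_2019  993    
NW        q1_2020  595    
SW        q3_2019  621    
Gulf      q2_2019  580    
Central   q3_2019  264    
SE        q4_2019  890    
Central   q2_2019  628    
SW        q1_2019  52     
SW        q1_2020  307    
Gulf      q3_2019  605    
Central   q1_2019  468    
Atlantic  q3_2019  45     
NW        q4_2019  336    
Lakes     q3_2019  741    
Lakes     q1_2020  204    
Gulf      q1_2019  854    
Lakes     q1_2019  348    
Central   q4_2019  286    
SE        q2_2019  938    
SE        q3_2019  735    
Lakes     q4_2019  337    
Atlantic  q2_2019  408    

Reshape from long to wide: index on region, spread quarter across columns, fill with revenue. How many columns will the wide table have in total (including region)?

6

1 column for region plus 5 distinct quarter values → 6 columns.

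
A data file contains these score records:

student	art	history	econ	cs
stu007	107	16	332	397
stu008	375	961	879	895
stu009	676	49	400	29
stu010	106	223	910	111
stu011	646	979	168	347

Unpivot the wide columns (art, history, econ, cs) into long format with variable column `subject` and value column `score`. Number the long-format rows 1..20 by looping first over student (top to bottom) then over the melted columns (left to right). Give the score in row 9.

20 rows total (5 × 4). Row 9: index ⌊(9-1)/4⌋ = 2 into student → stu009; (9-1) mod 4 = 0 into the melted columns → art.
So row 9 is (stu009, art, 676); score = 676.

676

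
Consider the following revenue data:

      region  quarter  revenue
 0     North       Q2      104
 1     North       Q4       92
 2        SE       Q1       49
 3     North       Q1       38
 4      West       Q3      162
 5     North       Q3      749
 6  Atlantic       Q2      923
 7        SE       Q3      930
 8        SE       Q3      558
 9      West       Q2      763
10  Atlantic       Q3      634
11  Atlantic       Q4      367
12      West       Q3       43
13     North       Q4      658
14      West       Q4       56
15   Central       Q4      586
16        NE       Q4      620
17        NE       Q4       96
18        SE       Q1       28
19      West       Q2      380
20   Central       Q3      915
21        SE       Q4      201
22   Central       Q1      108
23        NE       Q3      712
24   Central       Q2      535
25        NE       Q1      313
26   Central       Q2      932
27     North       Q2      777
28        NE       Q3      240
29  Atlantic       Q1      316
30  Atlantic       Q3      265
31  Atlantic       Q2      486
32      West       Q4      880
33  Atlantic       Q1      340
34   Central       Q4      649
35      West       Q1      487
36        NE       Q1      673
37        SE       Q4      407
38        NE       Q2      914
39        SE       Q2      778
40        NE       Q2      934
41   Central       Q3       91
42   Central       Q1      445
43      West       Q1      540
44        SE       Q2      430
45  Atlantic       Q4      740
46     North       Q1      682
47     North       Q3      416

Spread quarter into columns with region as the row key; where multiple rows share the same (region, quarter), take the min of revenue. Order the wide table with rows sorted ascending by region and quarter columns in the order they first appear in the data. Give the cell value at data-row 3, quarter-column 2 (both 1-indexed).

With rows sorted ascending by region, row 3 is region=NE. quarter columns in first-appearance order: Q2, Q4, Q1, Q3; column 2 is Q4.
Long rows with region=NE, quarter=Q4: min(620, 96) = 96.

96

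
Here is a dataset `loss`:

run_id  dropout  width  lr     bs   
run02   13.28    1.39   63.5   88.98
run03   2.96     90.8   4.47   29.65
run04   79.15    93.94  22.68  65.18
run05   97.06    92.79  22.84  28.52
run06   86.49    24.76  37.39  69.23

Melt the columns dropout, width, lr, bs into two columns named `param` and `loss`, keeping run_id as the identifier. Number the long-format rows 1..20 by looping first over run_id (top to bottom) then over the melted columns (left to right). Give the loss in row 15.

20 rows total (5 × 4). Row 15: index ⌊(15-1)/4⌋ = 3 into run_id → run05; (15-1) mod 4 = 2 into the melted columns → lr.
So row 15 is (run05, lr, 22.84); loss = 22.84.

22.84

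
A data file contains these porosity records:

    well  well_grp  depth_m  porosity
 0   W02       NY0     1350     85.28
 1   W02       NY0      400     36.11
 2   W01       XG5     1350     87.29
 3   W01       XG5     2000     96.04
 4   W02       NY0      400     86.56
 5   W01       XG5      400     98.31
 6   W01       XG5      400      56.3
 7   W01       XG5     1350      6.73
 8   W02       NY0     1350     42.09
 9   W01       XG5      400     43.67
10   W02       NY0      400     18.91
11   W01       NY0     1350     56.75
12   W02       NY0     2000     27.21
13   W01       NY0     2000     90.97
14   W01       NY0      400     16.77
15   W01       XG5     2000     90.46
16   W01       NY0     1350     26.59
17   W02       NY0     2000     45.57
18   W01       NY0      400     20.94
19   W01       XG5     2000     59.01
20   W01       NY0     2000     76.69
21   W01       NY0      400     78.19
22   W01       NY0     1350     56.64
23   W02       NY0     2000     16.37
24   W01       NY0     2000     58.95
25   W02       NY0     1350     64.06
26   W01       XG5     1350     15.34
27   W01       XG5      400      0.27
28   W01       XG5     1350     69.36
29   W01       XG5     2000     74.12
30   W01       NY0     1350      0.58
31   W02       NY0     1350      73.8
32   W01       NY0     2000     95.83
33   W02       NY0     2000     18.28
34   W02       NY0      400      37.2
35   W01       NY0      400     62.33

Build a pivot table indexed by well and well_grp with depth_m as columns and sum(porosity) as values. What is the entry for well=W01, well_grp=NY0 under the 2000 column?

322.44

Rows with well=W01, well_grp=NY0 and depth_m=2000: porosity values are 90.97, 76.69, 58.95, 95.83.
90.97 + 76.69 + 58.95 + 95.83 = 322.44.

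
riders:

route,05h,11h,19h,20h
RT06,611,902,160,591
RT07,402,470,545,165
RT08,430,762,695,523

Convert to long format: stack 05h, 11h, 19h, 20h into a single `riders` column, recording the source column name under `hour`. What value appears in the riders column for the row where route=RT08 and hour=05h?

Unpivoting turns each (route, wide-column) pair into one long row.
The wide cell at row RT08, column 05h holds 430, so the long row (RT08, 05h) has riders=430.

430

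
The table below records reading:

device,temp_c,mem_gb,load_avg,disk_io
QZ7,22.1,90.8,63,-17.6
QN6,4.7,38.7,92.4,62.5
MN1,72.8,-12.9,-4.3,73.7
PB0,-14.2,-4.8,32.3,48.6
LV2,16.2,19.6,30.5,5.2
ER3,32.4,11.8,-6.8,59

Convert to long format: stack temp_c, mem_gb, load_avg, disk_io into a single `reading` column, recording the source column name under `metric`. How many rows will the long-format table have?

24

6 device values × 4 melted columns = 24 rows.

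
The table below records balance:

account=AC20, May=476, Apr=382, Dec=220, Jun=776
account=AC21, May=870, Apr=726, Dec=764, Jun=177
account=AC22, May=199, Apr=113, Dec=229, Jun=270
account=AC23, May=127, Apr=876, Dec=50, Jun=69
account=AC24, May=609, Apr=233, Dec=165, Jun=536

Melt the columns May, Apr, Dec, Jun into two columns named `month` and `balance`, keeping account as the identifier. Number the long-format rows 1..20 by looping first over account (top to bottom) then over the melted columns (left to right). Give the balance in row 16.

69

20 rows total (5 × 4). Row 16: index ⌊(16-1)/4⌋ = 3 into account → AC23; (16-1) mod 4 = 3 into the melted columns → Jun.
So row 16 is (AC23, Jun, 69); balance = 69.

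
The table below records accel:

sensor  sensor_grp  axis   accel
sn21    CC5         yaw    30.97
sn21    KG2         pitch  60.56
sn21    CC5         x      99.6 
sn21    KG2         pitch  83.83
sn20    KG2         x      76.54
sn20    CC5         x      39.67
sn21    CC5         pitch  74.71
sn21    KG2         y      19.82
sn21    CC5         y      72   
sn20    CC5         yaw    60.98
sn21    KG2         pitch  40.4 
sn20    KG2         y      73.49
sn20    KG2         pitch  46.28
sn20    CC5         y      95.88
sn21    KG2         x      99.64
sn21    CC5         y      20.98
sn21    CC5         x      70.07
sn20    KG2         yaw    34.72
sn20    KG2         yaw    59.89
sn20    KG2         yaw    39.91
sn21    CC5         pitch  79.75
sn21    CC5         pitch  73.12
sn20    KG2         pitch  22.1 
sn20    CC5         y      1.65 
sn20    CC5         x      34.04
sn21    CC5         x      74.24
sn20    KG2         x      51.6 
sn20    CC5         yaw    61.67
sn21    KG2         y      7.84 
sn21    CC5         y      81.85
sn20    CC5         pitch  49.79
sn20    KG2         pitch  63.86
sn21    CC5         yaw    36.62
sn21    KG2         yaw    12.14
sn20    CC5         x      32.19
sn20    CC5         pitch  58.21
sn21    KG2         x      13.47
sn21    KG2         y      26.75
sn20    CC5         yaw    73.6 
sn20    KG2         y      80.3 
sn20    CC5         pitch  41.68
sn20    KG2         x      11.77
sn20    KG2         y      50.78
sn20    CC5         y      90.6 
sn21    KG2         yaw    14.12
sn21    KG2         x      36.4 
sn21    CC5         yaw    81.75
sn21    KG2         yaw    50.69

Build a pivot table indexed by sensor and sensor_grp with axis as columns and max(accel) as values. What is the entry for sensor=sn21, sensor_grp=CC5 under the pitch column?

Rows with sensor=sn21, sensor_grp=CC5 and axis=pitch: accel values are 74.71, 79.75, 73.12.
max(74.71, 79.75, 73.12) = 79.75.

79.75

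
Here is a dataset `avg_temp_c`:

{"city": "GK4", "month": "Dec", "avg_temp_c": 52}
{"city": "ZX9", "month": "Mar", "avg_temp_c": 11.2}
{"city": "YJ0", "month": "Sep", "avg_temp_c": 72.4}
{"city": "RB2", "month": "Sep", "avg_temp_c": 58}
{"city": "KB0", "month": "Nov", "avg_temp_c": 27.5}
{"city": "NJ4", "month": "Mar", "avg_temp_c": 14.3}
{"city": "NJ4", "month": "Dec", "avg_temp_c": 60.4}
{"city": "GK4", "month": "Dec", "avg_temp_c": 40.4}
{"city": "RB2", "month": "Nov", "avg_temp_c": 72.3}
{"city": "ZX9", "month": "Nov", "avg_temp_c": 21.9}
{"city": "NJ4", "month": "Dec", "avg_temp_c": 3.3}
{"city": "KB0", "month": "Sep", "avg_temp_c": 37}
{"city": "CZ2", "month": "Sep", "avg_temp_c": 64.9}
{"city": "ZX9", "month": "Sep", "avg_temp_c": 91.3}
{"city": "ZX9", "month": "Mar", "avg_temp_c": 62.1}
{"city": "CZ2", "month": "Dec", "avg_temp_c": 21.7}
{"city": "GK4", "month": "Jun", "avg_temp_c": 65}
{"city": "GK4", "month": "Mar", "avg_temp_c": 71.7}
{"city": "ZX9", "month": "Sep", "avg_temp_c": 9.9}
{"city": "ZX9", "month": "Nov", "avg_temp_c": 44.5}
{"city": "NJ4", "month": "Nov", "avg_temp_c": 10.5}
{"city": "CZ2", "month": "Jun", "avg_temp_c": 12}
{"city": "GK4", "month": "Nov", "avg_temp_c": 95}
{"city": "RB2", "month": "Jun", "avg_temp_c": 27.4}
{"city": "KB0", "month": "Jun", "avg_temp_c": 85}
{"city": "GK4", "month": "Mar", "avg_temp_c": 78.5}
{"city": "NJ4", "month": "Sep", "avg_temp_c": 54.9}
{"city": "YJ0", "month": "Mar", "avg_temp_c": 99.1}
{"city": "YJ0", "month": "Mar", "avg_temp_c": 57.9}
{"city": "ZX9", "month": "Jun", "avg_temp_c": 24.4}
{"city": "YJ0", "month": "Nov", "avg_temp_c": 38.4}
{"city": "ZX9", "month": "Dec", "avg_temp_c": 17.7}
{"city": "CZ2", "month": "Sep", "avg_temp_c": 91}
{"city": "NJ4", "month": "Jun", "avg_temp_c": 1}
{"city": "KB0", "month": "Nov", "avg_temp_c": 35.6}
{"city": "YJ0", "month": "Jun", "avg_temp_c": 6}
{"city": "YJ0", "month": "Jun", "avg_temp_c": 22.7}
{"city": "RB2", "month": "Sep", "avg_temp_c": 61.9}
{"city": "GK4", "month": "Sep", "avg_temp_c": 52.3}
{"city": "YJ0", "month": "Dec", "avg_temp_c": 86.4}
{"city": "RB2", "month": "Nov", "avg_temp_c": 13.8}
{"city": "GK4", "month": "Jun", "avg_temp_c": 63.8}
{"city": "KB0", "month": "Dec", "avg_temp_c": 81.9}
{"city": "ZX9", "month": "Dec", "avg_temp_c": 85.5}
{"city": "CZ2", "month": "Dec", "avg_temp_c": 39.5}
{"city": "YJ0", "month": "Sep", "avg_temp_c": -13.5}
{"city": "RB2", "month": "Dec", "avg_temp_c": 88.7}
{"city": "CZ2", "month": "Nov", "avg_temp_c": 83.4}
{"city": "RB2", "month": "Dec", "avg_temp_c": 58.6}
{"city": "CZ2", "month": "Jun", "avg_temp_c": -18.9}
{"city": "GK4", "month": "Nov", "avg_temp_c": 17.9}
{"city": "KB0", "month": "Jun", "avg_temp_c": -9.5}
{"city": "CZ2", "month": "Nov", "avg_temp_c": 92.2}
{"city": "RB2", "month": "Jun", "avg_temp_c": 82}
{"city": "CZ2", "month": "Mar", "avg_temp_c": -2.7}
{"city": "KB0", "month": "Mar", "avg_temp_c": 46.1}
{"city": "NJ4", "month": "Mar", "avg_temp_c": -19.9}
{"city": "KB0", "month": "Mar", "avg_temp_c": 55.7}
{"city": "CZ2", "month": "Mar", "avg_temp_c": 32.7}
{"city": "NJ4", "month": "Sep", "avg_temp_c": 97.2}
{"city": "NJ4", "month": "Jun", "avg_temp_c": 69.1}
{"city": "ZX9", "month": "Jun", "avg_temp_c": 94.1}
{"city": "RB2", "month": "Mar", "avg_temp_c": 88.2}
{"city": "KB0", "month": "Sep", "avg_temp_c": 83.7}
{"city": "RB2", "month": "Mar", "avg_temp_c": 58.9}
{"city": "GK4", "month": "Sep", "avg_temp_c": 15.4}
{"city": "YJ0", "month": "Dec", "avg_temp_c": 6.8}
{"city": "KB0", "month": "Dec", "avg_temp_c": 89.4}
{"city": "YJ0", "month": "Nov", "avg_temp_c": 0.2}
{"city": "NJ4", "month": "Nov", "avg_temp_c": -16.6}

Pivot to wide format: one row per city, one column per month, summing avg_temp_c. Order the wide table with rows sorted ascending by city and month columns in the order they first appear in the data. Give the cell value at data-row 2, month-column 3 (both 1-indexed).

With rows sorted ascending by city, row 2 is city=GK4. month columns in first-appearance order: Dec, Mar, Sep, Nov, Jun; column 3 is Sep.
Long rows with city=GK4, month=Sep: 52.3 + 15.4 = 67.7.

67.7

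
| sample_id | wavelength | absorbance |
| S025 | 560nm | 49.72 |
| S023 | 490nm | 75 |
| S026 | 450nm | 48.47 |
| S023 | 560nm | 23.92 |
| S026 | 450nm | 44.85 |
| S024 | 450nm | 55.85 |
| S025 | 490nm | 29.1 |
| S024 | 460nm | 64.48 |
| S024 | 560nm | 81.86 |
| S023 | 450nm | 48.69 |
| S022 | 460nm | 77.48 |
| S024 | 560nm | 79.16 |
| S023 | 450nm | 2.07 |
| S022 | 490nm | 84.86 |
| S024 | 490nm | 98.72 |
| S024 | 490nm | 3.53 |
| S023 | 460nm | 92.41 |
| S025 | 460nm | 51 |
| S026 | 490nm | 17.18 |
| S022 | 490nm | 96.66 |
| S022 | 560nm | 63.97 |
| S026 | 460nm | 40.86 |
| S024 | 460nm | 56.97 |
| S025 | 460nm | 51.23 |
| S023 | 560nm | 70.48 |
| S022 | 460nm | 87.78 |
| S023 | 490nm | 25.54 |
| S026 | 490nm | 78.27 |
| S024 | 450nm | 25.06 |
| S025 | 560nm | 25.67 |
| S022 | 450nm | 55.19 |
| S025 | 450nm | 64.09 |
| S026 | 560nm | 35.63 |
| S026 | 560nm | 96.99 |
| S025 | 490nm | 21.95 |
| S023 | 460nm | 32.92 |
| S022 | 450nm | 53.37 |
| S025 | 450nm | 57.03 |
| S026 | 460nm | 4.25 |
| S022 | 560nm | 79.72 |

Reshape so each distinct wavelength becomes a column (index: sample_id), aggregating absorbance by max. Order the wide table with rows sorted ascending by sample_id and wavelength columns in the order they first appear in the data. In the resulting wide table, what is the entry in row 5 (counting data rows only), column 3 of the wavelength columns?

With rows sorted ascending by sample_id, row 5 is sample_id=S026. wavelength columns in first-appearance order: 560nm, 490nm, 450nm, 460nm; column 3 is 450nm.
Long rows with sample_id=S026, wavelength=450nm: max(48.47, 44.85) = 48.47.

48.47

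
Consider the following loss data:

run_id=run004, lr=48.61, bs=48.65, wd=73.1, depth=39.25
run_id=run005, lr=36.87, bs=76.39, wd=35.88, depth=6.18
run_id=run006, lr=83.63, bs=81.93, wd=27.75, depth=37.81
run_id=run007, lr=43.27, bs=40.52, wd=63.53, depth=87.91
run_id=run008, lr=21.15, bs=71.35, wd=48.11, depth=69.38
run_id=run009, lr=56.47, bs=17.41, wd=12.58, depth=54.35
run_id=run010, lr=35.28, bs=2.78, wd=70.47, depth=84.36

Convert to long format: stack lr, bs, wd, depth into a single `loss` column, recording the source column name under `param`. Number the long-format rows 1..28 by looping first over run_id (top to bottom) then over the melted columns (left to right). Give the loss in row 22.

17.41

28 rows total (7 × 4). Row 22: index ⌊(22-1)/4⌋ = 5 into run_id → run009; (22-1) mod 4 = 1 into the melted columns → bs.
So row 22 is (run009, bs, 17.41); loss = 17.41.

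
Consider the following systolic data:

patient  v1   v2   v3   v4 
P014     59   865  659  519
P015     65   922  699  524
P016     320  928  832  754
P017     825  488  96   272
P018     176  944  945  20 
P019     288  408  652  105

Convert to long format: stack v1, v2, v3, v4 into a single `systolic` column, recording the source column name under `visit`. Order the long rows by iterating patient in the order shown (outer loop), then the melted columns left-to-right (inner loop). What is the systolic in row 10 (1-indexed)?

928

24 rows total (6 × 4). Row 10: index ⌊(10-1)/4⌋ = 2 into patient → P016; (10-1) mod 4 = 1 into the melted columns → v2.
So row 10 is (P016, v2, 928); systolic = 928.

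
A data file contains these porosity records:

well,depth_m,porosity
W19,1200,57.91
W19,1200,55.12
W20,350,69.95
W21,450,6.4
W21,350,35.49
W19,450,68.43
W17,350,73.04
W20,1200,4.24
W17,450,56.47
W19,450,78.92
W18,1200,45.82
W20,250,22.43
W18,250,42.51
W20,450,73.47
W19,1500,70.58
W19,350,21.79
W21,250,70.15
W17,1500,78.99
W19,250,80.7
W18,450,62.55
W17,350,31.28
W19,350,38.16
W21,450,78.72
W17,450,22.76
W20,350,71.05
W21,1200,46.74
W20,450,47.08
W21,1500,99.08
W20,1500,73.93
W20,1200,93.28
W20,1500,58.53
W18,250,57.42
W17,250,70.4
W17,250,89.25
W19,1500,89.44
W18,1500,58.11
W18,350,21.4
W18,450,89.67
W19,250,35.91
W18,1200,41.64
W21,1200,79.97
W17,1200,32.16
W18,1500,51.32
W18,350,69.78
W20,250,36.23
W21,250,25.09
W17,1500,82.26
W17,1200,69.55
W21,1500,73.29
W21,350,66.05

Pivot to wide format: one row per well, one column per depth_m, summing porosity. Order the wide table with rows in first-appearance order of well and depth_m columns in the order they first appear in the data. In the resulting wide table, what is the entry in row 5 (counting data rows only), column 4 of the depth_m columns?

With rows in first-appearance order of well, row 5 is well=W18. depth_m columns in first-appearance order: 1200, 350, 450, 250, 1500; column 4 is 250.
Long rows with well=W18, depth_m=250: 42.51 + 57.42 = 99.93.

99.93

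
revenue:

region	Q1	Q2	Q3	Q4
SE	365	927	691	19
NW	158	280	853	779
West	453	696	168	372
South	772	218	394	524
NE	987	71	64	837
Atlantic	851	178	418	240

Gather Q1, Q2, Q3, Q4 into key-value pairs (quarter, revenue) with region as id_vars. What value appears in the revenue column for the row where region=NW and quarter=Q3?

853

Unpivoting turns each (region, wide-column) pair into one long row.
The wide cell at row NW, column Q3 holds 853, so the long row (NW, Q3) has revenue=853.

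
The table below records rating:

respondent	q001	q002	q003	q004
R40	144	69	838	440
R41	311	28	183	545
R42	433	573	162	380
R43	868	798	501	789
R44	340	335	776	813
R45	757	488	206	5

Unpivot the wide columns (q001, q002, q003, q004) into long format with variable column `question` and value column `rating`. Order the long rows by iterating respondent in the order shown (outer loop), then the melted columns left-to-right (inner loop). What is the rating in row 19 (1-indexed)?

24 rows total (6 × 4). Row 19: index ⌊(19-1)/4⌋ = 4 into respondent → R44; (19-1) mod 4 = 2 into the melted columns → q003.
So row 19 is (R44, q003, 776); rating = 776.

776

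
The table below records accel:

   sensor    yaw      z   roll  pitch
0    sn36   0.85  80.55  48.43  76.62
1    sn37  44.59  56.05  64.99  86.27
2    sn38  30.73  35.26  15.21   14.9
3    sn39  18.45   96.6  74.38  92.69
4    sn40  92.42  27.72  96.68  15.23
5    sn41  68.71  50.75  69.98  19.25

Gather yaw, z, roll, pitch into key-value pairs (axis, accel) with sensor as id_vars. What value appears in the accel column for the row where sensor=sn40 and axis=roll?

96.68

Unpivoting turns each (sensor, wide-column) pair into one long row.
The wide cell at row sn40, column roll holds 96.68, so the long row (sn40, roll) has accel=96.68.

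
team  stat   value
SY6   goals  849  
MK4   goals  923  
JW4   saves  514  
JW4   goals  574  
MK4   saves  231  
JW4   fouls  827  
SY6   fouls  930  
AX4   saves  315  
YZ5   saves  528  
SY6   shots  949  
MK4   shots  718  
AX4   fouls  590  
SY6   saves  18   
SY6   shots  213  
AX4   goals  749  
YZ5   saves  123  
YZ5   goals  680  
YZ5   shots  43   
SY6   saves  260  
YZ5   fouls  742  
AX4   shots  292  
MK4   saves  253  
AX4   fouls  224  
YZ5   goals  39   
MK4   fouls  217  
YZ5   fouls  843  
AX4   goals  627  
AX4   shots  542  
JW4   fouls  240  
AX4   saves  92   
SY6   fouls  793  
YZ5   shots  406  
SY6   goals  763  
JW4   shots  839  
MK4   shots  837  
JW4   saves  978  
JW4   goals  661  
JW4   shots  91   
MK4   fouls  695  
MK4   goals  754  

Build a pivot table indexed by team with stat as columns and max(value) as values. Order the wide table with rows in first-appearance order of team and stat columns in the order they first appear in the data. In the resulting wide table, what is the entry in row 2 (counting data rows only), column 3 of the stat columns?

695

With rows in first-appearance order of team, row 2 is team=MK4. stat columns in first-appearance order: goals, saves, fouls, shots; column 3 is fouls.
Long rows with team=MK4, stat=fouls: max(217, 695) = 695.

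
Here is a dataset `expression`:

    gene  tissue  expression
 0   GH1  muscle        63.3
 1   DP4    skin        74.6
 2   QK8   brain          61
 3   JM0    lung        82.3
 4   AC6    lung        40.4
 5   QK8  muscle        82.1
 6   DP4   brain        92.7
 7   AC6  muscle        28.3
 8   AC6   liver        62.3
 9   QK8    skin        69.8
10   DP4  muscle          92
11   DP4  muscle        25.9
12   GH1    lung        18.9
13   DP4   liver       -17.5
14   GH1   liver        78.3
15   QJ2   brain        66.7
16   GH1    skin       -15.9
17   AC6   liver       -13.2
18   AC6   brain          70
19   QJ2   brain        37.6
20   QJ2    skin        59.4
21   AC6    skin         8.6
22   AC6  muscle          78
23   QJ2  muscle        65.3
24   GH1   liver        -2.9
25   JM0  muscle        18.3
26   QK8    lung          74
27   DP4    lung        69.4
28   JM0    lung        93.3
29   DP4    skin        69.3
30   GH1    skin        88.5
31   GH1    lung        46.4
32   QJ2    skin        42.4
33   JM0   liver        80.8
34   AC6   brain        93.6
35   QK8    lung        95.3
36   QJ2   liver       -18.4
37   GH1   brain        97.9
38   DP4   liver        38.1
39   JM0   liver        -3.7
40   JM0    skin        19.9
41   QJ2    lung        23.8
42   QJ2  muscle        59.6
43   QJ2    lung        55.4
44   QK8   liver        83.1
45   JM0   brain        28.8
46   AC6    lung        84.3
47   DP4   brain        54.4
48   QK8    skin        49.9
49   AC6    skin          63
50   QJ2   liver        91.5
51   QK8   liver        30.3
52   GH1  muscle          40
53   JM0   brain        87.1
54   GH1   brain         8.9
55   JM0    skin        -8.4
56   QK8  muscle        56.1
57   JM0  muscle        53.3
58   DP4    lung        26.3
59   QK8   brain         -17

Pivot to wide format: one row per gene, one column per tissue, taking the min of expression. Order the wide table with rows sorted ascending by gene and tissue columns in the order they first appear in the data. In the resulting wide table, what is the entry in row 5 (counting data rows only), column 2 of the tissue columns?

With rows sorted ascending by gene, row 5 is gene=QJ2. tissue columns in first-appearance order: muscle, skin, brain, lung, liver; column 2 is skin.
Long rows with gene=QJ2, tissue=skin: min(59.4, 42.4) = 42.4.

42.4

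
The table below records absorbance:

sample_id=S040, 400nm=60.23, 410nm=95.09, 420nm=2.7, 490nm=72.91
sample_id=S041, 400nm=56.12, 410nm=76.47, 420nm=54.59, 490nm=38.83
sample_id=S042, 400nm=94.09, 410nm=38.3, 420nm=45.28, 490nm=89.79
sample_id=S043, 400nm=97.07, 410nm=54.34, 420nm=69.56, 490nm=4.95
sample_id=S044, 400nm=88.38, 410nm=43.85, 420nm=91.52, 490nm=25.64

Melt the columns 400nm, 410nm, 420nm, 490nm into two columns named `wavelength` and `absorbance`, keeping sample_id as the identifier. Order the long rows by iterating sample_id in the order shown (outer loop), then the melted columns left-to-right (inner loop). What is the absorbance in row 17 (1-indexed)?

20 rows total (5 × 4). Row 17: index ⌊(17-1)/4⌋ = 4 into sample_id → S044; (17-1) mod 4 = 0 into the melted columns → 400nm.
So row 17 is (S044, 400nm, 88.38); absorbance = 88.38.

88.38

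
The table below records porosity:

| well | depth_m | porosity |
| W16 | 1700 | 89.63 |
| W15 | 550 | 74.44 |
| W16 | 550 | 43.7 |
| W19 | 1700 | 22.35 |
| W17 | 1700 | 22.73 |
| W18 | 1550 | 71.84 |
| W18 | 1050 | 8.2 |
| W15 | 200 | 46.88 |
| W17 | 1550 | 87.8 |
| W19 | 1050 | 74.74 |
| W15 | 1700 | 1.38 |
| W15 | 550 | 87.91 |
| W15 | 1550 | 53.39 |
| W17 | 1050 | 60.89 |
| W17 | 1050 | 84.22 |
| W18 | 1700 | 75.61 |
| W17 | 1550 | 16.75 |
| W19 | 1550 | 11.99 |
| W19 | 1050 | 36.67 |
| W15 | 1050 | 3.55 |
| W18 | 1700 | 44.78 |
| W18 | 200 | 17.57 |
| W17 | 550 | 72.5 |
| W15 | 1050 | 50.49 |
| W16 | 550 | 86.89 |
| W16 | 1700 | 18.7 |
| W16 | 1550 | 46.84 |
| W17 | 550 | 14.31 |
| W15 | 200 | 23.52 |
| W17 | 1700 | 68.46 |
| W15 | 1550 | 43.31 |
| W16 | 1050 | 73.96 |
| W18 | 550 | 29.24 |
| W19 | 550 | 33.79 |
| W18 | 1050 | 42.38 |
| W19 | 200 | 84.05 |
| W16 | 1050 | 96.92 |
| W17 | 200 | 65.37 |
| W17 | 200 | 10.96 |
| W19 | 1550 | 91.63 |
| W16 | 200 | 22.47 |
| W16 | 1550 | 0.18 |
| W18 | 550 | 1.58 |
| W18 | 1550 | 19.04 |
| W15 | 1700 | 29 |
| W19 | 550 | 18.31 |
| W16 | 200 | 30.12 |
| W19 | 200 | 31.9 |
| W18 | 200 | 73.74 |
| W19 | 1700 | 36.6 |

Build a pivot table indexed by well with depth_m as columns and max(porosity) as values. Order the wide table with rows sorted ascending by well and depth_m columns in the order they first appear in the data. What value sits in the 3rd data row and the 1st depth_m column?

With rows sorted ascending by well, row 3 is well=W17. depth_m columns in first-appearance order: 1700, 550, 1550, 1050, 200; column 1 is 1700.
Long rows with well=W17, depth_m=1700: max(22.73, 68.46) = 68.46.

68.46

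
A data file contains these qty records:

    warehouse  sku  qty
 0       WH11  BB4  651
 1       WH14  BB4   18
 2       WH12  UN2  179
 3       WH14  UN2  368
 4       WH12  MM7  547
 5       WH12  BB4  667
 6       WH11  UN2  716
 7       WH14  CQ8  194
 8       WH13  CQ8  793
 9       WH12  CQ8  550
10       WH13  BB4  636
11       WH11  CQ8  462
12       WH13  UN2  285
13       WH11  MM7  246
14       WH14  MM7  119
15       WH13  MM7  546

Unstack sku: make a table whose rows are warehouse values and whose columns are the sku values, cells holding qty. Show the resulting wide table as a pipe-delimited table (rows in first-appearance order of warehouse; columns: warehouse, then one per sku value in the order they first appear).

Columns: warehouse plus the 4 distinct sku values (BB4, UN2, MM7, CQ8).
For example, row WH11 column BB4 takes qty=651 from the long row (WH11, BB4).

| warehouse | BB4 | UN2 | MM7 | CQ8 |
| WH11 | 651 | 716 | 246 | 462 |
| WH14 | 18 | 368 | 119 | 194 |
| WH12 | 667 | 179 | 547 | 550 |
| WH13 | 636 | 285 | 546 | 793 |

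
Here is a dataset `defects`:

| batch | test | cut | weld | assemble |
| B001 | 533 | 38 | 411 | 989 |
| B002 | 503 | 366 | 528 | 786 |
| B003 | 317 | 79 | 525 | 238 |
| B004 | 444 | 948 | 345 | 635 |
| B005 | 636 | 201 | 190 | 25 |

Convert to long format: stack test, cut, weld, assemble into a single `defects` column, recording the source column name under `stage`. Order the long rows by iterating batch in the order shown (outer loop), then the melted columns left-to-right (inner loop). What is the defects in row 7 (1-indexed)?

528

20 rows total (5 × 4). Row 7: index ⌊(7-1)/4⌋ = 1 into batch → B002; (7-1) mod 4 = 2 into the melted columns → weld.
So row 7 is (B002, weld, 528); defects = 528.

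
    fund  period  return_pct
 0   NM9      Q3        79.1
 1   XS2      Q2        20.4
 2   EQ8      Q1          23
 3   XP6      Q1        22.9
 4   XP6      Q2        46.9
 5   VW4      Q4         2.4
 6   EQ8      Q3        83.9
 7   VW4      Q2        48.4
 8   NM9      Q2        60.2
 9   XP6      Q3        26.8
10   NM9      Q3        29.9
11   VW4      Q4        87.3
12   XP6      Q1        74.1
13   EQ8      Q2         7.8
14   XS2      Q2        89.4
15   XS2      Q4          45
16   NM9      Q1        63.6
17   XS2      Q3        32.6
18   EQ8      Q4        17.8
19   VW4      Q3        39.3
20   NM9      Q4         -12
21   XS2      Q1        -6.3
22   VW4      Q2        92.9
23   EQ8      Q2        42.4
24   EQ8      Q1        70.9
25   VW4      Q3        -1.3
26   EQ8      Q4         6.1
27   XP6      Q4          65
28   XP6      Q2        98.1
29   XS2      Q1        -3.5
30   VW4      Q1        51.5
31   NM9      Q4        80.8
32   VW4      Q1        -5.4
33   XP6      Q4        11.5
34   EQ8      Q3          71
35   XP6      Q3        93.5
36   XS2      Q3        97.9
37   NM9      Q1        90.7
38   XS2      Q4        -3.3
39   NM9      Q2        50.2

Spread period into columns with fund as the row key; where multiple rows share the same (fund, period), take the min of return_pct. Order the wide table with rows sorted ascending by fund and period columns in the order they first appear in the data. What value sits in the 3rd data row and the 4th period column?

2.4

With rows sorted ascending by fund, row 3 is fund=VW4. period columns in first-appearance order: Q3, Q2, Q1, Q4; column 4 is Q4.
Long rows with fund=VW4, period=Q4: min(2.4, 87.3) = 2.4.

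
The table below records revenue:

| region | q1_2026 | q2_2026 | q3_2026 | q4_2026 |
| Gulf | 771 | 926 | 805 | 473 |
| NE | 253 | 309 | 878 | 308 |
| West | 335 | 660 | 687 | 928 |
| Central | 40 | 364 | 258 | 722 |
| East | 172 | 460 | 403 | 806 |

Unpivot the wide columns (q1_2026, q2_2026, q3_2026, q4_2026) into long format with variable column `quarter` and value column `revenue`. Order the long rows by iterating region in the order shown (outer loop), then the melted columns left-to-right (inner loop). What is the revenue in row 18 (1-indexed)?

20 rows total (5 × 4). Row 18: index ⌊(18-1)/4⌋ = 4 into region → East; (18-1) mod 4 = 1 into the melted columns → q2_2026.
So row 18 is (East, q2_2026, 460); revenue = 460.

460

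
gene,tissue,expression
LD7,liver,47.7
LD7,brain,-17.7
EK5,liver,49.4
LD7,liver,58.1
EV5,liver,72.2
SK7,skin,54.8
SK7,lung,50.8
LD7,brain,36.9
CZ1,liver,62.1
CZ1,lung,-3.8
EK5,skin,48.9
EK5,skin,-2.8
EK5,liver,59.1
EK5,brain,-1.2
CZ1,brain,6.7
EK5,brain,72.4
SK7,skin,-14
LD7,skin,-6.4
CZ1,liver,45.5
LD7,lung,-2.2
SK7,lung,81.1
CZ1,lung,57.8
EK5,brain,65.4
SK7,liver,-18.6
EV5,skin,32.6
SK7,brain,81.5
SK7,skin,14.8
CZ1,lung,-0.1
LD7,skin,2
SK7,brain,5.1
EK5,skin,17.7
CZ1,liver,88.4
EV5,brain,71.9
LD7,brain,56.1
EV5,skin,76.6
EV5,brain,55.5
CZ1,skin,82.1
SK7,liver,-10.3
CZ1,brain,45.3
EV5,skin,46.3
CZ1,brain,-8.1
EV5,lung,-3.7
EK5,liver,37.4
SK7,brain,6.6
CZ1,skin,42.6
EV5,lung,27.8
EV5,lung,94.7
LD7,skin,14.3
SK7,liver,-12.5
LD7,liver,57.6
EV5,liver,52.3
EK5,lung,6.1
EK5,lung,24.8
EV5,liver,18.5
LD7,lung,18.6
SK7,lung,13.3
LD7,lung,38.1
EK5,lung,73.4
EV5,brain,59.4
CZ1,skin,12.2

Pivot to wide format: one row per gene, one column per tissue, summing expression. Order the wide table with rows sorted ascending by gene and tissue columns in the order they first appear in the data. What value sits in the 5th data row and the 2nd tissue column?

With rows sorted ascending by gene, row 5 is gene=SK7. tissue columns in first-appearance order: liver, brain, skin, lung; column 2 is brain.
Long rows with gene=SK7, tissue=brain: 81.5 + 5.1 + 6.6 = 93.2.

93.2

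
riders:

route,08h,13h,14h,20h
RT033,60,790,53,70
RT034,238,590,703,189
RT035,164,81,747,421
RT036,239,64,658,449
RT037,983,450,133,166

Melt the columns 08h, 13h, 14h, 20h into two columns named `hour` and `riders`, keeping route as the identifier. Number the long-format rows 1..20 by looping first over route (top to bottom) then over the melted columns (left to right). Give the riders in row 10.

20 rows total (5 × 4). Row 10: index ⌊(10-1)/4⌋ = 2 into route → RT035; (10-1) mod 4 = 1 into the melted columns → 13h.
So row 10 is (RT035, 13h, 81); riders = 81.

81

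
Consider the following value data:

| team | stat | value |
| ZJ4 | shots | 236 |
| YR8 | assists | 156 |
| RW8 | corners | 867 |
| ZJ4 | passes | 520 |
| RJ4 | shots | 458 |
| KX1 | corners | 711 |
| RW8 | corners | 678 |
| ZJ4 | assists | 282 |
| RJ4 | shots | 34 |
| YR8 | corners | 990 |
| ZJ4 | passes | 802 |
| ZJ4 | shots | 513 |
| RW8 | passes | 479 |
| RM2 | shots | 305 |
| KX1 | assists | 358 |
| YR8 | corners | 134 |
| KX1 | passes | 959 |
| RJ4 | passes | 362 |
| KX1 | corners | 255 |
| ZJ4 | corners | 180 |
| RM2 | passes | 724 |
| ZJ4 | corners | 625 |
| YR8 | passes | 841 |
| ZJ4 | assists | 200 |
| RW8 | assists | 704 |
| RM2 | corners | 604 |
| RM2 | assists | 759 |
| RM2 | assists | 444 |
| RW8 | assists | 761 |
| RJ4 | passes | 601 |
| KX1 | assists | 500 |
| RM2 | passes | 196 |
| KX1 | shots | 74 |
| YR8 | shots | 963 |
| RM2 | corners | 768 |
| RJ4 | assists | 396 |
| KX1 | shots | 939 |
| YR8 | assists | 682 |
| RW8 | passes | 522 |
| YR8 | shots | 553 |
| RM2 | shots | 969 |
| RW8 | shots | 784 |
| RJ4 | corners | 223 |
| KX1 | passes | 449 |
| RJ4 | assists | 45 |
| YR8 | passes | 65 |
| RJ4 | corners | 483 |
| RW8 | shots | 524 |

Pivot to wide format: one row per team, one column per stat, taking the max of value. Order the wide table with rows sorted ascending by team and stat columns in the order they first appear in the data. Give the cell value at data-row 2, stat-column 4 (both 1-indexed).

With rows sorted ascending by team, row 2 is team=RJ4. stat columns in first-appearance order: shots, assists, corners, passes; column 4 is passes.
Long rows with team=RJ4, stat=passes: max(362, 601) = 601.

601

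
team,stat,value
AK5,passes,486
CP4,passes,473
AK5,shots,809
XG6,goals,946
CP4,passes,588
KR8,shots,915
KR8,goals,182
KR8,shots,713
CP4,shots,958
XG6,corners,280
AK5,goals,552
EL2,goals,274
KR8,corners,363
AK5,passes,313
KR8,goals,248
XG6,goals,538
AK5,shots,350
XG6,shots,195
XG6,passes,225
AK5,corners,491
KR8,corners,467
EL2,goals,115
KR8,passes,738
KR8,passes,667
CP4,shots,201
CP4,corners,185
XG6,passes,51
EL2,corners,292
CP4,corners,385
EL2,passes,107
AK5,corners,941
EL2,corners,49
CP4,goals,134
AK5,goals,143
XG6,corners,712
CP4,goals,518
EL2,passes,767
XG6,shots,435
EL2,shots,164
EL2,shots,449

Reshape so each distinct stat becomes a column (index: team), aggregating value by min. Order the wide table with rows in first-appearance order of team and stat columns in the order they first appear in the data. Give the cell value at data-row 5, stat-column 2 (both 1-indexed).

164

With rows in first-appearance order of team, row 5 is team=EL2. stat columns in first-appearance order: passes, shots, goals, corners; column 2 is shots.
Long rows with team=EL2, stat=shots: min(164, 449) = 164.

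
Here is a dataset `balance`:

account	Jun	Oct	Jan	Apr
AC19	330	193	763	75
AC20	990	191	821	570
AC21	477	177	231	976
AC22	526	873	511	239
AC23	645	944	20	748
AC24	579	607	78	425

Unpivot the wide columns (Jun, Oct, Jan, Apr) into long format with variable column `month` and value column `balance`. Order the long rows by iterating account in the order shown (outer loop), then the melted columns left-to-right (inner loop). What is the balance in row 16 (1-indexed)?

24 rows total (6 × 4). Row 16: index ⌊(16-1)/4⌋ = 3 into account → AC22; (16-1) mod 4 = 3 into the melted columns → Apr.
So row 16 is (AC22, Apr, 239); balance = 239.

239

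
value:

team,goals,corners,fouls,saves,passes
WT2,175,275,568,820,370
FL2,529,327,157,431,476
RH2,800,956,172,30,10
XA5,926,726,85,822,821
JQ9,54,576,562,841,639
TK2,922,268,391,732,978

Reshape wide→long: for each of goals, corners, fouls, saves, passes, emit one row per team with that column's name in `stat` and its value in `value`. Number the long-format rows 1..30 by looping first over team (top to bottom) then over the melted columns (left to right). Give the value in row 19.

822

30 rows total (6 × 5). Row 19: index ⌊(19-1)/5⌋ = 3 into team → XA5; (19-1) mod 5 = 3 into the melted columns → saves.
So row 19 is (XA5, saves, 822); value = 822.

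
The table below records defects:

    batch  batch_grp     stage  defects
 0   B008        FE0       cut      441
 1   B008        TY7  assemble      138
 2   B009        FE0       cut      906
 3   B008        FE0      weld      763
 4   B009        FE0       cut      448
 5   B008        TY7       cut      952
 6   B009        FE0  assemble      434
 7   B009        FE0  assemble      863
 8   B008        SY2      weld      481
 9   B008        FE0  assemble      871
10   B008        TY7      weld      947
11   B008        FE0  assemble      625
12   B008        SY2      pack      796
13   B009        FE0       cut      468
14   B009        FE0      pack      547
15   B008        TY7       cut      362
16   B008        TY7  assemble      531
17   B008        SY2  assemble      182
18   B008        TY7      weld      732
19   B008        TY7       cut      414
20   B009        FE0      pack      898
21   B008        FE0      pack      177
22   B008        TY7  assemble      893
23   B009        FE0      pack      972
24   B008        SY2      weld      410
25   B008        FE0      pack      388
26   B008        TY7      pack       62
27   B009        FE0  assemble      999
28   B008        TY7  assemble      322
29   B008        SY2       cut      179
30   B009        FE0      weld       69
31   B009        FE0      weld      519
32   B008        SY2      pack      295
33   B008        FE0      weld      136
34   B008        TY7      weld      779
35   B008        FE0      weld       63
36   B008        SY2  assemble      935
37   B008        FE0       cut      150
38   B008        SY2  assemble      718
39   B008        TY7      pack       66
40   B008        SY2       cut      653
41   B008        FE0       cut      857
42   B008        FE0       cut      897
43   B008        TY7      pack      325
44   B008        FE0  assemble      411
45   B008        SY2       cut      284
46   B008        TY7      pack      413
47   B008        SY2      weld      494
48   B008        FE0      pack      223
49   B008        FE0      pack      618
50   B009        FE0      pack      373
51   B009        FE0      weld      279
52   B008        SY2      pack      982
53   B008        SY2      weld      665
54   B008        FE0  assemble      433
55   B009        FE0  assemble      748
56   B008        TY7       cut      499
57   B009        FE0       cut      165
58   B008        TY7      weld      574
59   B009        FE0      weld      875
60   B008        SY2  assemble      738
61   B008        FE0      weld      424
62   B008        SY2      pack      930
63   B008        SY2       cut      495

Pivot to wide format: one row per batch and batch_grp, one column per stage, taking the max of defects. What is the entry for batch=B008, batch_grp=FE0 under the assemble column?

Rows with batch=B008, batch_grp=FE0 and stage=assemble: defects values are 871, 625, 411, 433.
max(871, 625, 411, 433) = 871.

871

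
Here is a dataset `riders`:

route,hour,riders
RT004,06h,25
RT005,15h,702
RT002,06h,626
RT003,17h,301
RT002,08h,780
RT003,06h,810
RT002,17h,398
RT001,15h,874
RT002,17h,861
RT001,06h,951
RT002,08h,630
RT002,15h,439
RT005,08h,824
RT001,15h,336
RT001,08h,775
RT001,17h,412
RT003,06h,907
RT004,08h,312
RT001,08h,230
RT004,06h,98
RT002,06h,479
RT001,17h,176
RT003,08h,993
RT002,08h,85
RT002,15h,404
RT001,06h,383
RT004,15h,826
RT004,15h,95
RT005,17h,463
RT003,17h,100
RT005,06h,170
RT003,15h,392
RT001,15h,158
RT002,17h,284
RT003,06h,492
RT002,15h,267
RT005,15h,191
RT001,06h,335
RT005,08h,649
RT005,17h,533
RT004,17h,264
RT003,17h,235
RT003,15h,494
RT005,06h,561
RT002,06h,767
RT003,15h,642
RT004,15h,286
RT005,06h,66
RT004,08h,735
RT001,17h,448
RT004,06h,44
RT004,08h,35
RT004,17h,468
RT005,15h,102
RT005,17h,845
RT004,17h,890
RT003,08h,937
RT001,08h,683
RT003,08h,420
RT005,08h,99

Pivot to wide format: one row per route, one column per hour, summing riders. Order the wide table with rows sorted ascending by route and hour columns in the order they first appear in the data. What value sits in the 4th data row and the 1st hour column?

167

With rows sorted ascending by route, row 4 is route=RT004. hour columns in first-appearance order: 06h, 15h, 17h, 08h; column 1 is 06h.
Long rows with route=RT004, hour=06h: 25 + 98 + 44 = 167.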